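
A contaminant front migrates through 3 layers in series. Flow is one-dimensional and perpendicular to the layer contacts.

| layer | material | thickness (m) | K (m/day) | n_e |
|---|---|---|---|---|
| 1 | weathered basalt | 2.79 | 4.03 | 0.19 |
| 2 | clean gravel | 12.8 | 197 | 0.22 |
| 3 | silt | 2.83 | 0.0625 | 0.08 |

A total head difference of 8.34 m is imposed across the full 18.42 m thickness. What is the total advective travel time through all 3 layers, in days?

With flow normal to the layers, continuity requires the same specific discharge q through every layer.
Σ(b_i/K_i) = 2.79/4.03 + 12.8/197 + 2.83/0.0625 = 46.04 d.
q = Δh / Σ(b_i/K_i) = 8.34 / 46.04 = 0.1812 m/day.
In each layer the seepage velocity is v_i = q/n_i, so the layer transit time is t_i = b_i·n_i / q:
  layer 1 (weathered basalt): t_1 = 2.79 × 0.19 / 0.1812 = 2.926 d
  layer 2 (clean gravel): t_2 = 12.8 × 0.22 / 0.1812 = 15.54 d
  layer 3 (silt): t_3 = 2.83 × 0.08 / 0.1812 = 1.250 d
Total t = Σ t_i = 19.72 days.

19.7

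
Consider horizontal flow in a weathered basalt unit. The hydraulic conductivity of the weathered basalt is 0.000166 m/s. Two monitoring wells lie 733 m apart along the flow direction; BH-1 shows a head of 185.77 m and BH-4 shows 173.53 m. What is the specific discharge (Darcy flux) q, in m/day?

Convert K: 0.000166 m/s × 86400 = 14.34 m/day.
Hydraulic gradient i = (185.77 − 173.53) / 733 = 12.24 / 733 = 0.01670.
Specific discharge q = K · i = 14.34 × 0.01670 = 0.2395 m/day.

0.239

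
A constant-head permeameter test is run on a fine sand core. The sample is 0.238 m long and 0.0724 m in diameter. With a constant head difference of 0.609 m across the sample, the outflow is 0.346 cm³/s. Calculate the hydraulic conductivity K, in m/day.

2.84

Cross-sectional area A = π·(d/2)² = π × (0.0724/2)² = 0.004117 m².
Convert discharge: 0.346 cm³/s = 3.460e-07 m³/s.
Darcy's law rearranged: K = Q·L / (A·Δh) = 3.460e-07 × 0.238 / (0.004117 × 0.609) = 3.284e-05 m/s = 2.838 m/day.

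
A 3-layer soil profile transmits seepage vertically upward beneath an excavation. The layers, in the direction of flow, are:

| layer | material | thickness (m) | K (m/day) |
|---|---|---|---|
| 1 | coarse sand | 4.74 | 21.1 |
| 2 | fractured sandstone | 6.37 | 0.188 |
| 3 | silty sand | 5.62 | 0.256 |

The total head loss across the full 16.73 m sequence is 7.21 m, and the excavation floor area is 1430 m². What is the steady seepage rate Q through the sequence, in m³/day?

Flow is perpendicular to layering, so the layers act in series and the equivalent K is the thickness-weighted harmonic mean.
Total thickness L = 4.74 + 6.37 + 5.62 = 16.73 m.
Σ(b_i/K_i) = 4.74/21.1 + 6.37/0.188 + 5.62/0.256 = 56.06 d.
K_eq = L / Σ(b_i/K_i) = 16.73 / 56.06 = 0.2984 m/day.
Q = K_eq · A · (Δh/L) = 0.2984 × 1430 × (7.21/16.73) = 183.9 m³/day.

184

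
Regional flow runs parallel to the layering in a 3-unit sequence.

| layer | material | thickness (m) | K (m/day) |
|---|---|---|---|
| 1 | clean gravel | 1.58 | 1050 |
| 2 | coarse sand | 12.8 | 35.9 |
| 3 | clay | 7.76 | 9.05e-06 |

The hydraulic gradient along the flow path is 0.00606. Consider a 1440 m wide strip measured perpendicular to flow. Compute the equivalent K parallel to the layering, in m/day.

Flow is parallel to layering, so each bed carries its own Darcy discharge and the transmissivities add.
Σ(K_i·b_i) = 1050×1.58 + 35.9×12.8 + 9.05e-06×7.76 = 2119 m²/day.
Total thickness b = 22.14 m, so K_eq = Σ(K_i·b_i)/b = 95.69 m/day.

95.7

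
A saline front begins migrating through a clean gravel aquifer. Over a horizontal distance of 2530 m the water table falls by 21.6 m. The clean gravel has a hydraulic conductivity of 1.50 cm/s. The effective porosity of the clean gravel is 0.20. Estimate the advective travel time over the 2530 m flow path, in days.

45.7

Convert K: 1.50 cm/s × 864 = 1296 m/day.
Hydraulic gradient i = Δh / L = 21.6 / 2530 = 0.008538.
Darcy flux q = K · i = 1296 × 0.008538 = 11.06 m/day.
Seepage velocity v = q / n_e = 11.06 / 0.20 = 55.32 m/day.
Travel time t = L / v = 2530 / 55.32 = 45.73 days.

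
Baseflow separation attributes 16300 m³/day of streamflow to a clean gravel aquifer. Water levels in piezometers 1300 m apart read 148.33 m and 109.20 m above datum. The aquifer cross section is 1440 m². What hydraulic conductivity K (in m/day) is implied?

Hydraulic gradient i = (148.33 − 109.20) / 1300 = 39.13 / 1300 = 0.03010.
From Q = K·A·i, K = Q / (A·i) = 16300 / (1440 × 0.03010) = 376.1 m/day.

376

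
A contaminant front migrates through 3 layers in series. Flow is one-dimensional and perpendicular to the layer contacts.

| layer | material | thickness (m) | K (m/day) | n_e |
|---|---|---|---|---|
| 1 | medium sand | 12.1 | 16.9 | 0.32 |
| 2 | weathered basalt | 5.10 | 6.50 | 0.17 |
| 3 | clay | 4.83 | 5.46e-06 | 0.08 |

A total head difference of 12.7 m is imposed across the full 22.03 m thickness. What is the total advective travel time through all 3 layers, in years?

With flow normal to the layers, continuity requires the same specific discharge q through every layer.
Σ(b_i/K_i) = 12.1/16.9 + 5.10/6.50 + 4.83/5.46e-06 = 8.846e+05 d.
q = Δh / Σ(b_i/K_i) = 12.7 / 8.846e+05 = 1.436e-05 m/day.
In each layer the seepage velocity is v_i = q/n_i, so the layer transit time is t_i = b_i·n_i / q:
  layer 1 (medium sand): t_1 = 12.1 × 0.32 / 1.436e-05 = 2.697e+05 d
  layer 2 (weathered basalt): t_2 = 5.10 × 0.17 / 1.436e-05 = 60391 d
  layer 3 (clay): t_3 = 4.83 × 0.08 / 1.436e-05 = 26915 d
Total t = Σ t_i = 3.570e+05 days = 977.4 years.

977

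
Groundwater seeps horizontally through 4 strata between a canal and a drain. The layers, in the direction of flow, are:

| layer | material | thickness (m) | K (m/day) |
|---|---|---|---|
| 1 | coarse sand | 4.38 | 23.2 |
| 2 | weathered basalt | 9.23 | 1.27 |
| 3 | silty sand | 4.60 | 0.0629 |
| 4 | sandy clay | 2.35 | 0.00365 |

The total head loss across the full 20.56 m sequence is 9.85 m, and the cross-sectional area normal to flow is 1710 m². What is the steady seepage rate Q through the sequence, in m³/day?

23.3

Flow is perpendicular to layering, so the layers act in series and the equivalent K is the thickness-weighted harmonic mean.
Total thickness L = 4.38 + 9.23 + 4.60 + 2.35 = 20.56 m.
Σ(b_i/K_i) = 4.38/23.2 + 9.23/1.27 + 4.60/0.0629 + 2.35/0.00365 = 724.4 d.
K_eq = L / Σ(b_i/K_i) = 20.56 / 724.4 = 0.02838 m/day.
Q = K_eq · A · (Δh/L) = 0.02838 × 1710 × (9.85/20.56) = 23.25 m³/day.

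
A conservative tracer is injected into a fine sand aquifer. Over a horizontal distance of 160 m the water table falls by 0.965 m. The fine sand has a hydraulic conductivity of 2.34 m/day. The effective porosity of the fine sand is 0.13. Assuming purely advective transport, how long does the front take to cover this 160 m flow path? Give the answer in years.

4.04

Hydraulic gradient i = Δh / L = 0.965 / 160 = 0.006031.
Darcy flux q = K · i = 2.340 × 0.006031 = 0.01411 m/day.
Seepage velocity v = q / n_e = 0.01411 / 0.13 = 0.1086 m/day.
Travel time t = L / v = 160 / 0.1086 = 1474 days = 4.035 years.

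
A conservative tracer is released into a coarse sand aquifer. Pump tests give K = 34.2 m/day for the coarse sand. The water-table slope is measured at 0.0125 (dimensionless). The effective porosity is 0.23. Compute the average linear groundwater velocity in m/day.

Hydraulic gradient i = 0.0125.
Darcy flux q = K · i = 34.20 × 0.01250 = 0.4275 m/day.
Seepage velocity v = q / n_e = 0.4275 / 0.23 = 1.859 m/day.

1.86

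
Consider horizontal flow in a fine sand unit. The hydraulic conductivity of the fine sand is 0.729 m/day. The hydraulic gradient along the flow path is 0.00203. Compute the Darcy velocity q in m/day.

Hydraulic gradient i = 0.00203.
Specific discharge q = K · i = 0.7290 × 0.002030 = 0.001480 m/day.

0.00148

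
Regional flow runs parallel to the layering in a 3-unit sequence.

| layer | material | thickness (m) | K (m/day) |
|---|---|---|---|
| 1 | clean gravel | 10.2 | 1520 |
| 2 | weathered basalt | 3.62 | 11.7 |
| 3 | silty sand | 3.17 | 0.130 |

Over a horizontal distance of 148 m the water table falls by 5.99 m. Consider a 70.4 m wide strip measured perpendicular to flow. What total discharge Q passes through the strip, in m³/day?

44300

Flow is parallel to layering, so each bed carries its own Darcy discharge and the transmissivities add.
Σ(K_i·b_i) = 1520×10.2 + 11.7×3.62 + 0.130×3.17 = 15547 m²/day.
Hydraulic gradient i = Δh / L = 5.99 / 148 = 0.04047.
Q = Σ(K_i·b_i) · W · i = 15547 × 70.4 × 0.04047 = 44297 m³/day.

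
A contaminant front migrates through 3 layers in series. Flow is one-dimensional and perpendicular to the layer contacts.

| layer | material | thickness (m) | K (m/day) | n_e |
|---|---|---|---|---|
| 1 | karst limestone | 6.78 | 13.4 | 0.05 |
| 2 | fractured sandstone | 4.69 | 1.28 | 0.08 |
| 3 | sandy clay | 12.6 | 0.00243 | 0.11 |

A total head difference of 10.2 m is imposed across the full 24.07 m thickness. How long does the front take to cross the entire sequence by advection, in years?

With flow normal to the layers, continuity requires the same specific discharge q through every layer.
Σ(b_i/K_i) = 6.78/13.4 + 4.69/1.28 + 12.6/0.00243 = 5189 d.
q = Δh / Σ(b_i/K_i) = 10.2 / 5189 = 0.001966 m/day.
In each layer the seepage velocity is v_i = q/n_i, so the layer transit time is t_i = b_i·n_i / q:
  layer 1 (karst limestone): t_1 = 6.78 × 0.05 / 0.001966 = 172.5 d
  layer 2 (fractured sandstone): t_2 = 4.69 × 0.08 / 0.001966 = 190.9 d
  layer 3 (sandy clay): t_3 = 12.6 × 0.11 / 0.001966 = 705.1 d
Total t = Σ t_i = 1068 days = 2.925 years.

2.93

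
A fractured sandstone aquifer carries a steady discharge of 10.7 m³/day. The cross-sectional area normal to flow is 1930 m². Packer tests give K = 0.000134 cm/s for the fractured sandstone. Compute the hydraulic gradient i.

0.0479

Convert K: 0.000134 cm/s × 864 = 0.1158 m/day.
From Q = K·A·i, i = Q / (K·A) = 10.7 / (0.1158 × 1930) = 0.04789.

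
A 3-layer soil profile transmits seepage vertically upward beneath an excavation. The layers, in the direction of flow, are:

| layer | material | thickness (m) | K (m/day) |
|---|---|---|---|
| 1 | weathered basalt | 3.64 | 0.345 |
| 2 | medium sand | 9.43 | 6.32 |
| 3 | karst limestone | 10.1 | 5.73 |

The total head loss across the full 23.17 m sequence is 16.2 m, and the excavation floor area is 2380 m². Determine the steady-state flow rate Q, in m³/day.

Flow is perpendicular to layering, so the layers act in series and the equivalent K is the thickness-weighted harmonic mean.
Total thickness L = 3.64 + 9.43 + 10.1 = 23.17 m.
Σ(b_i/K_i) = 3.64/0.345 + 9.43/6.32 + 10.1/5.73 = 13.81 d.
K_eq = L / Σ(b_i/K_i) = 23.17 / 13.81 = 1.678 m/day.
Q = K_eq · A · (Δh/L) = 1.678 × 2380 × (16.2/23.17) = 2793 m³/day.

2790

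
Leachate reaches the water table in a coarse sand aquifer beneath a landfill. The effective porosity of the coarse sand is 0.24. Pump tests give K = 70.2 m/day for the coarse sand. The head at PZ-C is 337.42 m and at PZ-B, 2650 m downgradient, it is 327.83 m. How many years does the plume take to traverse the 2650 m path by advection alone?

Hydraulic gradient i = (337.42 − 327.83) / 2650 = 9.59 / 2650 = 0.003619.
Darcy flux q = K · i = 70.20 × 0.003619 = 0.2540 m/day.
Seepage velocity v = q / n_e = 0.2540 / 0.24 = 1.059 m/day.
Travel time t = L / v = 2650 / 1.059 = 2503 days = 6.854 years.

6.85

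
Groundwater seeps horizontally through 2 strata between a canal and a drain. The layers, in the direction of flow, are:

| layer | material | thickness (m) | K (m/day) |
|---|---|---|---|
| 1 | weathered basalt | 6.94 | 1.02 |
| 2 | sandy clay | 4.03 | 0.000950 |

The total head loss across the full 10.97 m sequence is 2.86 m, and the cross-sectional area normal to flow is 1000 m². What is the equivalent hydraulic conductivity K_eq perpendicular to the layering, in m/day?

Flow is perpendicular to layering, so the layers act in series and the equivalent K is the thickness-weighted harmonic mean.
Total thickness L = 6.94 + 4.03 = 10.97 m.
Σ(b_i/K_i) = 6.94/1.02 + 4.03/0.000950 = 4249 d.
K_eq = L / Σ(b_i/K_i) = 10.97 / 4249 = 0.002582 m/day.

0.00258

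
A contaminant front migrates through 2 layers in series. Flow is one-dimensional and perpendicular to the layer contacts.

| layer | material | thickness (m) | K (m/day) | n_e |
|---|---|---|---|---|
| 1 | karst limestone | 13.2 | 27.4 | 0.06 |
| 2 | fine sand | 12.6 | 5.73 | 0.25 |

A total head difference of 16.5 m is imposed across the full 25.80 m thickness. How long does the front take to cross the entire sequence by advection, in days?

With flow normal to the layers, continuity requires the same specific discharge q through every layer.
Σ(b_i/K_i) = 13.2/27.4 + 12.6/5.73 = 2.681 d.
q = Δh / Σ(b_i/K_i) = 16.5 / 2.681 = 6.155 m/day.
In each layer the seepage velocity is v_i = q/n_i, so the layer transit time is t_i = b_i·n_i / q:
  layer 1 (karst limestone): t_1 = 13.2 × 0.06 / 6.155 = 0.1287 d
  layer 2 (fine sand): t_2 = 12.6 × 0.25 / 6.155 = 0.5118 d
Total t = Σ t_i = 0.6404 days.

0.640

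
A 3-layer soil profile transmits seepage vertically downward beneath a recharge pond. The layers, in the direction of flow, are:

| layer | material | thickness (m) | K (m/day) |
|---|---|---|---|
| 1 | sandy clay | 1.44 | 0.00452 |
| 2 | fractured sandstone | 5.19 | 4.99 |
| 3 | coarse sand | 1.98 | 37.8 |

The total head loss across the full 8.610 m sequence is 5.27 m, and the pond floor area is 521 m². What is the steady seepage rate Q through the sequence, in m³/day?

8.59

Flow is perpendicular to layering, so the layers act in series and the equivalent K is the thickness-weighted harmonic mean.
Total thickness L = 1.44 + 5.19 + 1.98 = 8.610 m.
Σ(b_i/K_i) = 1.44/0.00452 + 5.19/4.99 + 1.98/37.8 = 319.7 d.
K_eq = L / Σ(b_i/K_i) = 8.610 / 319.7 = 0.02693 m/day.
Q = K_eq · A · (Δh/L) = 0.02693 × 521 × (5.27/8.610) = 8.589 m³/day.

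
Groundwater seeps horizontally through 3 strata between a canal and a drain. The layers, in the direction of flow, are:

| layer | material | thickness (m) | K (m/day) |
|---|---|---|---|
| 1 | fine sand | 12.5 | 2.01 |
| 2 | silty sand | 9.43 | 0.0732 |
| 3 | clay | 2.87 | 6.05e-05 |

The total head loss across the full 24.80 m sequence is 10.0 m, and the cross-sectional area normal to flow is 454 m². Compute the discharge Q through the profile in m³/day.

0.0954

Flow is perpendicular to layering, so the layers act in series and the equivalent K is the thickness-weighted harmonic mean.
Total thickness L = 12.5 + 9.43 + 2.87 = 24.80 m.
Σ(b_i/K_i) = 12.5/2.01 + 9.43/0.0732 + 2.87/6.05e-05 = 47573 d.
K_eq = L / Σ(b_i/K_i) = 24.80 / 47573 = 0.0005213 m/day.
Q = K_eq · A · (Δh/L) = 0.0005213 × 454 × (10.0/24.80) = 0.09543 m³/day.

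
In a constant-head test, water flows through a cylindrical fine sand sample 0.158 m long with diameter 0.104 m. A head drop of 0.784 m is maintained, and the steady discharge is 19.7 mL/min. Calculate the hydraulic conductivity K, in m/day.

Cross-sectional area A = π·(d/2)² = π × (0.104/2)² = 0.008495 m².
Convert discharge: 19.7 mL/min = 3.283e-07 m³/s.
Darcy's law rearranged: K = Q·L / (A·Δh) = 3.283e-07 × 0.158 / (0.008495 × 0.784) = 7.789e-06 m/s = 0.6730 m/day.

0.673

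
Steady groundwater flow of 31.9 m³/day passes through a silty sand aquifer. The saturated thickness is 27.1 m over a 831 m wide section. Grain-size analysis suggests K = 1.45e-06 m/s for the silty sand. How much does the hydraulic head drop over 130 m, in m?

Convert K: 1.45e-06 m/s × 86400 = 0.1253 m/day.
Cross-sectional area A = 831 × 27.1 = 22520 m².
From Q = K·A·i, i = Q / (K·A) = 31.9 / (0.1253 × 22520) = 0.01131.
Head loss Δh = i · L = 0.01131 × 130 = 1.470 m.

1.47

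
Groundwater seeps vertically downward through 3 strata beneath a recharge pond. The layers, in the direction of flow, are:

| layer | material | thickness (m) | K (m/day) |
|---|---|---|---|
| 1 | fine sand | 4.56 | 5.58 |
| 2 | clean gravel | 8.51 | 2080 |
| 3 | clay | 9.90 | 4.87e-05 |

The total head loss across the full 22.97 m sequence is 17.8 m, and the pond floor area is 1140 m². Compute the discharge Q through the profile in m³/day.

0.0998

Flow is perpendicular to layering, so the layers act in series and the equivalent K is the thickness-weighted harmonic mean.
Total thickness L = 4.56 + 8.51 + 9.90 = 22.97 m.
Σ(b_i/K_i) = 4.56/5.58 + 8.51/2080 + 9.90/4.87e-05 = 2.033e+05 d.
K_eq = L / Σ(b_i/K_i) = 22.97 / 2.033e+05 = 0.0001130 m/day.
Q = K_eq · A · (Δh/L) = 0.0001130 × 1140 × (17.8/22.97) = 0.09982 m³/day.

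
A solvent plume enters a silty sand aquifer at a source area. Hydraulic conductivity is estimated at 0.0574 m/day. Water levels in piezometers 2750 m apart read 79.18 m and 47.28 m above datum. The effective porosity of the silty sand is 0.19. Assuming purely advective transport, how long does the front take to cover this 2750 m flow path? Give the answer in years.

Hydraulic gradient i = (79.18 − 47.28) / 2750 = 31.9 / 2750 = 0.01160.
Darcy flux q = K · i = 0.05740 × 0.01160 = 0.0006658 m/day.
Seepage velocity v = q / n_e = 0.0006658 / 0.19 = 0.003504 m/day.
Travel time t = L / v = 2750 / 0.003504 = 7.847e+05 days = 2148 years.

2150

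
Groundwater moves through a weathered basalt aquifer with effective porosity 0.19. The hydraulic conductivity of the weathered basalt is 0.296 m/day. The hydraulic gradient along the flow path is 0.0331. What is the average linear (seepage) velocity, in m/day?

0.0516

Hydraulic gradient i = 0.0331.
Darcy flux q = K · i = 0.2960 × 0.03310 = 0.009798 m/day.
Seepage velocity v = q / n_e = 0.009798 / 0.19 = 0.05157 m/day.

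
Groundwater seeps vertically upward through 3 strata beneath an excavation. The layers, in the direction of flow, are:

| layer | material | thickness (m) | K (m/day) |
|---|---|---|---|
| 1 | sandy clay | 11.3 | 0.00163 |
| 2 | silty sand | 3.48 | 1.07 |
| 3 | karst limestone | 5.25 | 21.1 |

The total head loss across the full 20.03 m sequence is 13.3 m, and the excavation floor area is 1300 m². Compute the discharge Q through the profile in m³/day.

Flow is perpendicular to layering, so the layers act in series and the equivalent K is the thickness-weighted harmonic mean.
Total thickness L = 11.3 + 3.48 + 5.25 = 20.03 m.
Σ(b_i/K_i) = 11.3/0.00163 + 3.48/1.07 + 5.25/21.1 = 6936 d.
K_eq = L / Σ(b_i/K_i) = 20.03 / 6936 = 0.002888 m/day.
Q = K_eq · A · (Δh/L) = 0.002888 × 1300 × (13.3/20.03) = 2.493 m³/day.

2.49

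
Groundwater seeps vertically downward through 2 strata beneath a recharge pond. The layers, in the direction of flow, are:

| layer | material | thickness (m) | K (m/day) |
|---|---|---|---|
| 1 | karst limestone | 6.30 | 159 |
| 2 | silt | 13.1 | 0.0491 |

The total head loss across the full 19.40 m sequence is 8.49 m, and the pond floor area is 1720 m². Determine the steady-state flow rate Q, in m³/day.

54.7

Flow is perpendicular to layering, so the layers act in series and the equivalent K is the thickness-weighted harmonic mean.
Total thickness L = 6.30 + 13.1 = 19.40 m.
Σ(b_i/K_i) = 6.30/159 + 13.1/0.0491 = 266.8 d.
K_eq = L / Σ(b_i/K_i) = 19.40 / 266.8 = 0.07270 m/day.
Q = K_eq · A · (Δh/L) = 0.07270 × 1720 × (8.49/19.40) = 54.72 m³/day.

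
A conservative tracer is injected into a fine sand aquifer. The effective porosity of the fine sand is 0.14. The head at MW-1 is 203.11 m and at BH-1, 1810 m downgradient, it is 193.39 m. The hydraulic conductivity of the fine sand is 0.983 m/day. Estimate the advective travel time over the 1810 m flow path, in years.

131

Hydraulic gradient i = (203.11 − 193.39) / 1810 = 9.72 / 1810 = 0.005370.
Darcy flux q = K · i = 0.9830 × 0.005370 = 0.005279 m/day.
Seepage velocity v = q / n_e = 0.005279 / 0.14 = 0.03771 m/day.
Travel time t = L / v = 1810 / 0.03771 = 48003 days = 131.4 years.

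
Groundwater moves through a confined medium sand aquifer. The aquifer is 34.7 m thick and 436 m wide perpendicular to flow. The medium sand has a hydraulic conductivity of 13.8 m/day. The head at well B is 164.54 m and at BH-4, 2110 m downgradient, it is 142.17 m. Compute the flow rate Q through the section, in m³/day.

Cross-sectional area A = 436 × 34.7 = 15129 m².
Hydraulic gradient i = (164.54 − 142.17) / 2110 = 22.37 / 2110 = 0.01060.
Darcy's law: Q = K · A · i = 13.80 × 15129 × 0.01060 = 2213 m³/day.

2210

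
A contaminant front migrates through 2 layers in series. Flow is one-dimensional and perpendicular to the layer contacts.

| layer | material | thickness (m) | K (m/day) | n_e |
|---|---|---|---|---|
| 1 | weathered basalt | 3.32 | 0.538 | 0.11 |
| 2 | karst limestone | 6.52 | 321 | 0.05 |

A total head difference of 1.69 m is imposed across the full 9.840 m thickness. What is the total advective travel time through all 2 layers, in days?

2.53

With flow normal to the layers, continuity requires the same specific discharge q through every layer.
Σ(b_i/K_i) = 3.32/0.538 + 6.52/321 = 6.191 d.
q = Δh / Σ(b_i/K_i) = 1.69 / 6.191 = 0.2730 m/day.
In each layer the seepage velocity is v_i = q/n_i, so the layer transit time is t_i = b_i·n_i / q:
  layer 1 (weathered basalt): t_1 = 3.32 × 0.11 / 0.2730 = 1.338 d
  layer 2 (karst limestone): t_2 = 6.52 × 0.05 / 0.2730 = 1.194 d
Total t = Σ t_i = 2.532 days.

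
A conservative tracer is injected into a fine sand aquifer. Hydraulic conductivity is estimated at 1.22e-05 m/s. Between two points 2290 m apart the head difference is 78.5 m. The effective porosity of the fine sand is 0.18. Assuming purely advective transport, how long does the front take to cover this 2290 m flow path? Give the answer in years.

Convert K: 1.22e-05 m/s × 86400 = 1.054 m/day.
Hydraulic gradient i = Δh / L = 78.5 / 2290 = 0.03428.
Darcy flux q = K · i = 1.054 × 0.03428 = 0.03613 m/day.
Seepage velocity v = q / n_e = 0.03613 / 0.18 = 0.2007 m/day.
Travel time t = L / v = 2290 / 0.2007 = 11408 days = 31.23 years.

31.2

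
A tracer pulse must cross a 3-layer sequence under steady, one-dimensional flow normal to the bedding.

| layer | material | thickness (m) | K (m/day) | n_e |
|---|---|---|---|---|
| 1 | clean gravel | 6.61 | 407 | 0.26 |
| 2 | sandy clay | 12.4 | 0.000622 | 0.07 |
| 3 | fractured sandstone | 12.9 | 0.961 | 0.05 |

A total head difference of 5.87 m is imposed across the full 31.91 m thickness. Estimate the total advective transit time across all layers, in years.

With flow normal to the layers, continuity requires the same specific discharge q through every layer.
Σ(b_i/K_i) = 6.61/407 + 12.4/0.000622 + 12.9/0.961 = 19949 d.
q = Δh / Σ(b_i/K_i) = 5.87 / 19949 = 0.0002942 m/day.
In each layer the seepage velocity is v_i = q/n_i, so the layer transit time is t_i = b_i·n_i / q:
  layer 1 (clean gravel): t_1 = 6.61 × 0.26 / 0.0002942 = 5841 d
  layer 2 (sandy clay): t_2 = 12.4 × 0.07 / 0.0002942 = 2950 d
  layer 3 (fractured sandstone): t_3 = 12.9 × 0.05 / 0.0002942 = 2192 d
Total t = Σ t_i = 10983 days = 30.07 years.

30.1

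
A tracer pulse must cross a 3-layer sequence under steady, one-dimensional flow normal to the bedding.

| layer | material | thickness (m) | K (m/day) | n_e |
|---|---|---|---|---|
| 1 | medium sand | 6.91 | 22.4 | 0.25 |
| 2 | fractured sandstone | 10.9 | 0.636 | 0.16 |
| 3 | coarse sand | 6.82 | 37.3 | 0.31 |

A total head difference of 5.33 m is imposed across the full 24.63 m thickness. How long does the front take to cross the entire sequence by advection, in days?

With flow normal to the layers, continuity requires the same specific discharge q through every layer.
Σ(b_i/K_i) = 6.91/22.4 + 10.9/0.636 + 6.82/37.3 = 17.63 d.
q = Δh / Σ(b_i/K_i) = 5.33 / 17.63 = 0.3023 m/day.
In each layer the seepage velocity is v_i = q/n_i, so the layer transit time is t_i = b_i·n_i / q:
  layer 1 (medium sand): t_1 = 6.91 × 0.25 / 0.3023 = 5.714 d
  layer 2 (fractured sandstone): t_2 = 10.9 × 0.16 / 0.3023 = 5.769 d
  layer 3 (coarse sand): t_3 = 6.82 × 0.31 / 0.3023 = 6.993 d
Total t = Σ t_i = 18.48 days.

18.5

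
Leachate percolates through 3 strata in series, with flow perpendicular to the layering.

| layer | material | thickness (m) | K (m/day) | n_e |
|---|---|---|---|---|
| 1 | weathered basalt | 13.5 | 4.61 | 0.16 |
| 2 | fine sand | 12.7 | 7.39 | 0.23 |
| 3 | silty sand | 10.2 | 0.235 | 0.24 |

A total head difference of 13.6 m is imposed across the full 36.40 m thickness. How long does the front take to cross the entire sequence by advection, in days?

26.6

With flow normal to the layers, continuity requires the same specific discharge q through every layer.
Σ(b_i/K_i) = 13.5/4.61 + 12.7/7.39 + 10.2/0.235 = 48.05 d.
q = Δh / Σ(b_i/K_i) = 13.6 / 48.05 = 0.2830 m/day.
In each layer the seepage velocity is v_i = q/n_i, so the layer transit time is t_i = b_i·n_i / q:
  layer 1 (weathered basalt): t_1 = 13.5 × 0.16 / 0.2830 = 7.632 d
  layer 2 (fine sand): t_2 = 12.7 × 0.23 / 0.2830 = 10.32 d
  layer 3 (silty sand): t_3 = 10.2 × 0.24 / 0.2830 = 8.649 d
Total t = Σ t_i = 26.60 days.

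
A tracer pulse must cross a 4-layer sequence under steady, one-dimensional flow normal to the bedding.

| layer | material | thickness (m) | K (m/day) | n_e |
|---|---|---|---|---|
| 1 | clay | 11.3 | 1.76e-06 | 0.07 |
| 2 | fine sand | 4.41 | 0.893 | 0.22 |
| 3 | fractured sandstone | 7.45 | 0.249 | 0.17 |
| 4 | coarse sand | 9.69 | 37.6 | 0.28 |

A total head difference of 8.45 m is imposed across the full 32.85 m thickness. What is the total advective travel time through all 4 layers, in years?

11900

With flow normal to the layers, continuity requires the same specific discharge q through every layer.
Σ(b_i/K_i) = 11.3/1.76e-06 + 4.41/0.893 + 7.45/0.249 + 9.69/37.6 = 6.420e+06 d.
q = Δh / Σ(b_i/K_i) = 8.45 / 6.420e+06 = 1.316e-06 m/day.
In each layer the seepage velocity is v_i = q/n_i, so the layer transit time is t_i = b_i·n_i / q:
  layer 1 (clay): t_1 = 11.3 × 0.07 / 1.316e-06 = 6.010e+05 d
  layer 2 (fine sand): t_2 = 4.41 × 0.22 / 1.316e-06 = 7.372e+05 d
  layer 3 (fractured sandstone): t_3 = 7.45 × 0.17 / 1.316e-06 = 9.623e+05 d
  layer 4 (coarse sand): t_4 = 9.69 × 0.28 / 1.316e-06 = 2.062e+06 d
Total t = Σ t_i = 4.362e+06 days = 11943 years.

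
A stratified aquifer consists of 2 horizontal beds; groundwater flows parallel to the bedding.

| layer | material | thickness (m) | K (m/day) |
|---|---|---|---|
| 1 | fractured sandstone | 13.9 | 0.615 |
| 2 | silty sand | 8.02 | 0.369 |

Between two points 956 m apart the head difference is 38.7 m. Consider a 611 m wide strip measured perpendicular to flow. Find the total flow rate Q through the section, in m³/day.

285

Flow is parallel to layering, so each bed carries its own Darcy discharge and the transmissivities add.
Σ(K_i·b_i) = 0.615×13.9 + 0.369×8.02 = 11.51 m²/day.
Hydraulic gradient i = Δh / L = 38.7 / 956 = 0.04048.
Q = Σ(K_i·b_i) · W · i = 11.51 × 611 × 0.04048 = 284.6 m³/day.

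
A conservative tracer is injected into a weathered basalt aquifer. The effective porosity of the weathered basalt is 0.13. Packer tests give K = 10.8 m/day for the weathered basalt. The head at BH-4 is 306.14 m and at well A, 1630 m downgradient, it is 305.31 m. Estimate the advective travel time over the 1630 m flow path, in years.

105

Hydraulic gradient i = (306.14 − 305.31) / 1630 = 0.83 / 1630 = 0.0005092.
Darcy flux q = K · i = 10.80 × 0.0005092 = 0.005499 m/day.
Seepage velocity v = q / n_e = 0.005499 / 0.13 = 0.04230 m/day.
Travel time t = L / v = 1630 / 0.04230 = 38532 days = 105.5 years.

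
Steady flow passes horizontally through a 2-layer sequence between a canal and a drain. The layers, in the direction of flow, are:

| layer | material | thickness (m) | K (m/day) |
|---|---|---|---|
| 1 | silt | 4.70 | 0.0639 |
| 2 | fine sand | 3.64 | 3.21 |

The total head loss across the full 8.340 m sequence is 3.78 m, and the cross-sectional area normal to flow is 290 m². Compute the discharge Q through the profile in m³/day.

14.7

Flow is perpendicular to layering, so the layers act in series and the equivalent K is the thickness-weighted harmonic mean.
Total thickness L = 4.70 + 3.64 = 8.340 m.
Σ(b_i/K_i) = 4.70/0.0639 + 3.64/3.21 = 74.69 d.
K_eq = L / Σ(b_i/K_i) = 8.340 / 74.69 = 0.1117 m/day.
Q = K_eq · A · (Δh/L) = 0.1117 × 290 × (3.78/8.340) = 14.68 m³/day.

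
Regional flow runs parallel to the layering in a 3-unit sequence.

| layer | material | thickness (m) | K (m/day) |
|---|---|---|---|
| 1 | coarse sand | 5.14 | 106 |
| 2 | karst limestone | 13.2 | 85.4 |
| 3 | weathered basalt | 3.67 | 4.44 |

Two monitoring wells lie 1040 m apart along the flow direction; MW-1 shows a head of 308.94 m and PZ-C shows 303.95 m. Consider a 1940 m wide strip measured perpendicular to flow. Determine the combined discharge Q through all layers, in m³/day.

Flow is parallel to layering, so each bed carries its own Darcy discharge and the transmissivities add.
Σ(K_i·b_i) = 106×5.14 + 85.4×13.2 + 4.44×3.67 = 1688 m²/day.
Hydraulic gradient i = (308.94 − 303.95) / 1040 = 4.99 / 1040 = 0.004798.
Q = Σ(K_i·b_i) · W · i = 1688 × 1940 × 0.004798 = 15716 m³/day.

15700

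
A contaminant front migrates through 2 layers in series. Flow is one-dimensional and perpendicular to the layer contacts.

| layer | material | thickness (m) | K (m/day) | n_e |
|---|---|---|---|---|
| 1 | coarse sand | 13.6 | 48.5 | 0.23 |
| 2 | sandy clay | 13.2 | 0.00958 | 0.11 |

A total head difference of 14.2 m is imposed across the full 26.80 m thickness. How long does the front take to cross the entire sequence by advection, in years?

1.22

With flow normal to the layers, continuity requires the same specific discharge q through every layer.
Σ(b_i/K_i) = 13.6/48.5 + 13.2/0.00958 = 1378 d.
q = Δh / Σ(b_i/K_i) = 14.2 / 1378 = 0.01030 m/day.
In each layer the seepage velocity is v_i = q/n_i, so the layer transit time is t_i = b_i·n_i / q:
  layer 1 (coarse sand): t_1 = 13.6 × 0.23 / 0.01030 = 303.6 d
  layer 2 (sandy clay): t_2 = 13.2 × 0.11 / 0.01030 = 140.9 d
Total t = Σ t_i = 444.5 days = 1.217 years.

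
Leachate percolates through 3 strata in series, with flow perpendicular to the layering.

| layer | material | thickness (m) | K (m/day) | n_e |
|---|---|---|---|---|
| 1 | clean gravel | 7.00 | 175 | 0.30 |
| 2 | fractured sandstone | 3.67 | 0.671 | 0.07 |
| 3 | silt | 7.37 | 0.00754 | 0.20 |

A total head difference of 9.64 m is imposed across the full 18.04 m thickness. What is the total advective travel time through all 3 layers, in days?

391

With flow normal to the layers, continuity requires the same specific discharge q through every layer.
Σ(b_i/K_i) = 7.00/175 + 3.67/0.671 + 7.37/0.00754 = 983.0 d.
q = Δh / Σ(b_i/K_i) = 9.64 / 983.0 = 0.009807 m/day.
In each layer the seepage velocity is v_i = q/n_i, so the layer transit time is t_i = b_i·n_i / q:
  layer 1 (clean gravel): t_1 = 7.00 × 0.30 / 0.009807 = 214.1 d
  layer 2 (fractured sandstone): t_2 = 3.67 × 0.07 / 0.009807 = 26.20 d
  layer 3 (silt): t_3 = 7.37 × 0.20 / 0.009807 = 150.3 d
Total t = Σ t_i = 390.6 days.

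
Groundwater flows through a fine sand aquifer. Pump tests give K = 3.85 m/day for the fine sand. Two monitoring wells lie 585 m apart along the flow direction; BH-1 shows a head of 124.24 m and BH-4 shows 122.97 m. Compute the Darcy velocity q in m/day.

0.00836

Hydraulic gradient i = (124.24 − 122.97) / 585 = 1.27 / 585 = 0.002171.
Specific discharge q = K · i = 3.850 × 0.002171 = 0.008358 m/day.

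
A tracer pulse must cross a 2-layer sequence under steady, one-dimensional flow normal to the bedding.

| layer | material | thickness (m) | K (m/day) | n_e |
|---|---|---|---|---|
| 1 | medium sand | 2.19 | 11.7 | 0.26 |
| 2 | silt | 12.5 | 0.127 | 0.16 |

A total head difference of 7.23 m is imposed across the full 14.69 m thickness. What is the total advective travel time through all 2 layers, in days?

35.0

With flow normal to the layers, continuity requires the same specific discharge q through every layer.
Σ(b_i/K_i) = 2.19/11.7 + 12.5/0.127 = 98.61 d.
q = Δh / Σ(b_i/K_i) = 7.23 / 98.61 = 0.07332 m/day.
In each layer the seepage velocity is v_i = q/n_i, so the layer transit time is t_i = b_i·n_i / q:
  layer 1 (medium sand): t_1 = 2.19 × 0.26 / 0.07332 = 7.766 d
  layer 2 (silt): t_2 = 12.5 × 0.16 / 0.07332 = 27.28 d
Total t = Σ t_i = 35.04 days.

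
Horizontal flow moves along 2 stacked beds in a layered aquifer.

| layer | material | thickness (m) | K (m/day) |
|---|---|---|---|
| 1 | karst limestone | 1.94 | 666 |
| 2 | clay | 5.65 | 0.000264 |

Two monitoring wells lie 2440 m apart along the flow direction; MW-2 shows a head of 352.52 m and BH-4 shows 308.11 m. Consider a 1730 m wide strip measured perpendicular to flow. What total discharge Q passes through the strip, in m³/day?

40700

Flow is parallel to layering, so each bed carries its own Darcy discharge and the transmissivities add.
Σ(K_i·b_i) = 666×1.94 + 0.000264×5.65 = 1292 m²/day.
Hydraulic gradient i = (352.52 − 308.11) / 2440 = 44.41 / 2440 = 0.01820.
Q = Σ(K_i·b_i) · W · i = 1292 × 1730 × 0.01820 = 40683 m³/day.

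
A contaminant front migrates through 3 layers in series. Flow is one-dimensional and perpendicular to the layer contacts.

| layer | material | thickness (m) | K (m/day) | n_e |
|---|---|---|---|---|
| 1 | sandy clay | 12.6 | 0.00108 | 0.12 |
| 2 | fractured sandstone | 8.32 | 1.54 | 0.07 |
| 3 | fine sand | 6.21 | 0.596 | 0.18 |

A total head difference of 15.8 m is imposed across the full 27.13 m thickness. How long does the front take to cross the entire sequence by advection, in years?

With flow normal to the layers, continuity requires the same specific discharge q through every layer.
Σ(b_i/K_i) = 12.6/0.00108 + 8.32/1.54 + 6.21/0.596 = 11682 d.
q = Δh / Σ(b_i/K_i) = 15.8 / 11682 = 0.001352 m/day.
In each layer the seepage velocity is v_i = q/n_i, so the layer transit time is t_i = b_i·n_i / q:
  layer 1 (sandy clay): t_1 = 12.6 × 0.12 / 0.001352 = 1118 d
  layer 2 (fractured sandstone): t_2 = 8.32 × 0.07 / 0.001352 = 430.6 d
  layer 3 (fine sand): t_3 = 6.21 × 0.18 / 0.001352 = 826.5 d
Total t = Σ t_i = 2375 days = 6.503 years.

6.50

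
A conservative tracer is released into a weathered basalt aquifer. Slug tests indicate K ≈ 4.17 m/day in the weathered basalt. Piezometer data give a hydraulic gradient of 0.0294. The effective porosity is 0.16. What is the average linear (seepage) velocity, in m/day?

0.766

Hydraulic gradient i = 0.0294.
Darcy flux q = K · i = 4.170 × 0.02940 = 0.1226 m/day.
Seepage velocity v = q / n_e = 0.1226 / 0.16 = 0.7662 m/day.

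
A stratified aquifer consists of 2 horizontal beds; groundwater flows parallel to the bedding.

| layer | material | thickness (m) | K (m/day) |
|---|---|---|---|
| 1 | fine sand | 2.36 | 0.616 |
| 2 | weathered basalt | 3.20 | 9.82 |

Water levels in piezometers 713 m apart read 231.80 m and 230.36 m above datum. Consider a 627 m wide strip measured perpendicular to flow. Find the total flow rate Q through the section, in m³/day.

41.6

Flow is parallel to layering, so each bed carries its own Darcy discharge and the transmissivities add.
Σ(K_i·b_i) = 0.616×2.36 + 9.82×3.20 = 32.88 m²/day.
Hydraulic gradient i = (231.80 − 230.36) / 713 = 1.44 / 713 = 0.002020.
Q = Σ(K_i·b_i) · W · i = 32.88 × 627 × 0.002020 = 41.63 m³/day.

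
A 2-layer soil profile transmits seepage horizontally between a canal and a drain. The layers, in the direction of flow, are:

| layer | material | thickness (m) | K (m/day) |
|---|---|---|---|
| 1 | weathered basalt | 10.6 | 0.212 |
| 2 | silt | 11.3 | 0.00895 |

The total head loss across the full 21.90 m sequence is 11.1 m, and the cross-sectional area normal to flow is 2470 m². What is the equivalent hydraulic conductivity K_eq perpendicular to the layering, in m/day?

0.0167

Flow is perpendicular to layering, so the layers act in series and the equivalent K is the thickness-weighted harmonic mean.
Total thickness L = 10.6 + 11.3 = 21.90 m.
Σ(b_i/K_i) = 10.6/0.212 + 11.3/0.00895 = 1313 d.
K_eq = L / Σ(b_i/K_i) = 21.90 / 1313 = 0.01668 m/day.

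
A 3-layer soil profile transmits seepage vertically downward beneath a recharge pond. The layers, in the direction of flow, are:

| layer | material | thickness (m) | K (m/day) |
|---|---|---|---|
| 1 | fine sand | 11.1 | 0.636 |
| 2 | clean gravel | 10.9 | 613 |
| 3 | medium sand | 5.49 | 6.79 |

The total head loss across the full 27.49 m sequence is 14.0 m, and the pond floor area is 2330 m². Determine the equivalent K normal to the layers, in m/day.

1.50

Flow is perpendicular to layering, so the layers act in series and the equivalent K is the thickness-weighted harmonic mean.
Total thickness L = 11.1 + 10.9 + 5.49 = 27.49 m.
Σ(b_i/K_i) = 11.1/0.636 + 10.9/613 + 5.49/6.79 = 18.28 d.
K_eq = L / Σ(b_i/K_i) = 27.49 / 18.28 = 1.504 m/day.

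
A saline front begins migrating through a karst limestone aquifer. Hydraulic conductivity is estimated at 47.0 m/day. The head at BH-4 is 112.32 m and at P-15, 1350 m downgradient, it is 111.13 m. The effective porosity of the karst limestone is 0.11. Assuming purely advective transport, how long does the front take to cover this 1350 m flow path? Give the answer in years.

9.81

Hydraulic gradient i = (112.32 − 111.13) / 1350 = 1.19 / 1350 = 0.0008815.
Darcy flux q = K · i = 47.00 × 0.0008815 = 0.04143 m/day.
Seepage velocity v = q / n_e = 0.04143 / 0.11 = 0.3766 m/day.
Travel time t = L / v = 1350 / 0.3766 = 3584 days = 9.814 years.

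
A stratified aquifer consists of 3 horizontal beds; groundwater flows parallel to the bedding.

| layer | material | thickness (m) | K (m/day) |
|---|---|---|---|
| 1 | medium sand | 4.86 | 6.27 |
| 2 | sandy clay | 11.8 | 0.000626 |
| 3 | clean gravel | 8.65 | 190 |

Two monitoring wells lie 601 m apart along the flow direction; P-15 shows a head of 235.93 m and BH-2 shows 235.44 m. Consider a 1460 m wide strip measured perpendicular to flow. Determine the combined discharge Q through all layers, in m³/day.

Flow is parallel to layering, so each bed carries its own Darcy discharge and the transmissivities add.
Σ(K_i·b_i) = 6.27×4.86 + 0.000626×11.8 + 190×8.65 = 1674 m²/day.
Hydraulic gradient i = (235.93 − 235.44) / 601 = 0.49 / 601 = 0.0008153.
Q = Σ(K_i·b_i) · W · i = 1674 × 1460 × 0.0008153 = 1993 m³/day.

1990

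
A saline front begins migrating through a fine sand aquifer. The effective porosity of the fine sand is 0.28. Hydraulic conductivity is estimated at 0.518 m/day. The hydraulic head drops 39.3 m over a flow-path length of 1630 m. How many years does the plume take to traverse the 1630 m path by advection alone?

Hydraulic gradient i = Δh / L = 39.3 / 1630 = 0.02411.
Darcy flux q = K · i = 0.5180 × 0.02411 = 0.01249 m/day.
Seepage velocity v = q / n_e = 0.01249 / 0.28 = 0.04460 m/day.
Travel time t = L / v = 1630 / 0.04460 = 36544 days = 100.1 years.

100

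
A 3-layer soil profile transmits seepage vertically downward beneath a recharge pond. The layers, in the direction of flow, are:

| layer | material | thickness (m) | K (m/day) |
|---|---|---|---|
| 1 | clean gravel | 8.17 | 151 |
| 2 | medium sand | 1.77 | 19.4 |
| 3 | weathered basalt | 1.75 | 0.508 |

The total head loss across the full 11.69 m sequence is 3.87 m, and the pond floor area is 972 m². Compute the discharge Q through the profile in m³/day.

Flow is perpendicular to layering, so the layers act in series and the equivalent K is the thickness-weighted harmonic mean.
Total thickness L = 8.17 + 1.77 + 1.75 = 11.69 m.
Σ(b_i/K_i) = 8.17/151 + 1.77/19.4 + 1.75/0.508 = 3.590 d.
K_eq = L / Σ(b_i/K_i) = 11.69 / 3.590 = 3.256 m/day.
Q = K_eq · A · (Δh/L) = 3.256 × 972 × (3.87/11.69) = 1048 m³/day.

1050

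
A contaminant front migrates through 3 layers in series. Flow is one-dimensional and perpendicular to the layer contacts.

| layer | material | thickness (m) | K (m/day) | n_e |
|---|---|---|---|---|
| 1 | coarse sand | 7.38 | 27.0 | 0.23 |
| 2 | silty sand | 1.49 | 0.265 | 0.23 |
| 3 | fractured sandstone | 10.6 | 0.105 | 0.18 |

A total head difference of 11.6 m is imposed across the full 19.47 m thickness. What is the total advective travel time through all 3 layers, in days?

36.4

With flow normal to the layers, continuity requires the same specific discharge q through every layer.
Σ(b_i/K_i) = 7.38/27.0 + 1.49/0.265 + 10.6/0.105 = 106.8 d.
q = Δh / Σ(b_i/K_i) = 11.6 / 106.8 = 0.1086 m/day.
In each layer the seepage velocity is v_i = q/n_i, so the layer transit time is t_i = b_i·n_i / q:
  layer 1 (coarse sand): t_1 = 7.38 × 0.23 / 0.1086 = 15.63 d
  layer 2 (silty sand): t_2 = 1.49 × 0.23 / 0.1086 = 3.157 d
  layer 3 (fractured sandstone): t_3 = 10.6 × 0.18 / 0.1086 = 17.57 d
Total t = Σ t_i = 36.37 days.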